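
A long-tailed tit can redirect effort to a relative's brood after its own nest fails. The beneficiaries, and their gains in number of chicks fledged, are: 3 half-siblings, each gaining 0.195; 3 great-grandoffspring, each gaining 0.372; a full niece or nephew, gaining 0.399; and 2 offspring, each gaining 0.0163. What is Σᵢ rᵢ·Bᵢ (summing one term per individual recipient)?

0.4018

r to a half-sibling = 1/4 (half-sibs share one parent — one path of length 2: r = (1/2)^2 = 1/4).
r to a great-grandoffspring = 0.125 (three parent–offspring links: r = (1/2)^3 = 1/8).
r to a full niece or nephew = 0.25 (full aunt/uncle↔niece/nephew: two paths of length 3 through the shared grandparent pair: r = 2·(1/2)^3 = 1/4).
r to an offspring = 0.5 (one parent–offspring link: r = (1/2)^1 = 1/2).
Summing one r·B term per recipient: 3·0.25·0.195 + 3·0.125·0.372 + 1·0.25·0.399 + 2·0.5·0.0163 = 0.4018.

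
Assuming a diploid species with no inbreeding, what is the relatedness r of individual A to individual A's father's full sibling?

Each parent–offspring link contributes a factor of 1/2, and independent paths through distinct common ancestors add.
Full aunt/uncle↔niece/nephew: two paths of length 3 through the shared grandparent pair: r = 2·(1/2)^3 = 1/4.

0.25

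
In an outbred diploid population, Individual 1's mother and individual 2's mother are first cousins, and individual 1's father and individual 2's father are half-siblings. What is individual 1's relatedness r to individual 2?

0.09375

With two independent routes of shared ancestry, r is the sum of the two contributions.
Individual 1 and individual 2 are related in two ways: second cousins through their mothers (r = 1/32) and half first cousins through their fathers (r = 1/16).
r = 1/32 + 1/16 = 0.09375.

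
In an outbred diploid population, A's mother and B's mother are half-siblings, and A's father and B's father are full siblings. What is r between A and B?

With two independent routes of shared ancestry, r is the sum of the two contributions.
A and B are related in two ways: half first cousins through their mothers (r = 1/16) and first cousins through their fathers (r = 1/8).
r = 1/16 + 1/8 = 3/16 = 0.1875.

0.1875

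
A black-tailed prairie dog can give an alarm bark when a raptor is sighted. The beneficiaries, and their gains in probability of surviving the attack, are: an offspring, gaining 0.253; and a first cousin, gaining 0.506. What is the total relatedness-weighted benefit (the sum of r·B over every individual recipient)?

r to an offspring = 1/2 (one parent–offspring link: r = (1/2)^1 = 1/2).
r to a first cousin = 0.125 (first cousins share one grandparent pair — two paths of length 4: r = 2·(1/2)^4 = 1/8).
Summing one r·B term per recipient: 1·0.5·0.253 + 1·0.125·0.506 = 0.18975.

0.18975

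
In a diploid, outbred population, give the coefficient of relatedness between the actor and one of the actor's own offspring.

Each parent–offspring link contributes a factor of 1/2, and independent paths through distinct common ancestors add.
One parent–offspring link: r = (1/2)^1 = 1/2.

0.5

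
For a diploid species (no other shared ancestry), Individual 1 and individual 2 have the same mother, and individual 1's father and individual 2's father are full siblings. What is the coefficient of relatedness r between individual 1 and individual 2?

Relatedness sums over independent paths through distinct common ancestors.
Individual 1 and individual 2 are related in two ways: half-sibs through their shared mother (r = 1/4) and first cousins through their fathers (r = 1/8).
r = 1/4 + 1/8 = 0.375.

0.375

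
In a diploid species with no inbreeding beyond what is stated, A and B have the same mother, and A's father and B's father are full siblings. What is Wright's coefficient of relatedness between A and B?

0.375

With two independent routes of shared ancestry, r is the sum of the two contributions.
A and B are related in two ways: half-sibs through their shared mother (r = 1/4) and first cousins through their fathers (r = 1/8).
r = 1/4 + 1/8 = 0.375.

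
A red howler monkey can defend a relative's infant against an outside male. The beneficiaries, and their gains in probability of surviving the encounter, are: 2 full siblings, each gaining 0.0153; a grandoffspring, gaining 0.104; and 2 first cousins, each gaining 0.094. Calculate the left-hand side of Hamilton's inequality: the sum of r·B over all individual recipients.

r to a full sibling = 0.5 (full sibs share both parents — two paths of length 2: r = 2·(1/2)^2 = 1/2).
r to a grandoffspring = 0.25 (two parent–offspring links: r = (1/2)^2 = 1/4).
r to a first cousin = 0.125 (first cousins share one grandparent pair — two paths of length 4: r = 2·(1/2)^4 = 1/8).
Summing one r·B term per recipient: 2·0.5·0.0153 + 1·0.25·0.104 + 2·0.125·0.094 = 0.0648.

0.0648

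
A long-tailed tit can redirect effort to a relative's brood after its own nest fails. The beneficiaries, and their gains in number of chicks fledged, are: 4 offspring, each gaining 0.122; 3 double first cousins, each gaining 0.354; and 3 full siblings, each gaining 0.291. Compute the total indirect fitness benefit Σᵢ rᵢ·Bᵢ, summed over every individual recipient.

0.946

r to an offspring = 1/2 (one parent–offspring link: r = (1/2)^1 = 1/2).
r to a double first cousin = 0.25 (double first cousins share both grandparent pairs — four paths of length 4: r = 4·(1/2)^4 = 1/4).
r to a full sibling = 1/2 (full sibs share both parents — two paths of length 2: r = 2·(1/2)^2 = 1/2).
Summing one r·B term per recipient: 4·0.5·0.122 + 3·0.25·0.354 + 3·0.5·0.291 = 0.946.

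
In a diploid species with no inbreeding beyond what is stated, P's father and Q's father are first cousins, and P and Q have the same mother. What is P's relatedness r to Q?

Independent pedigree routes through distinct common ancestors add.
P and Q are related in two ways: second cousins through their fathers (r = 1/32) and half-sibs through their shared mother (r = 1/4).
r = 1/32 + 1/4 = 0.28125.

0.28125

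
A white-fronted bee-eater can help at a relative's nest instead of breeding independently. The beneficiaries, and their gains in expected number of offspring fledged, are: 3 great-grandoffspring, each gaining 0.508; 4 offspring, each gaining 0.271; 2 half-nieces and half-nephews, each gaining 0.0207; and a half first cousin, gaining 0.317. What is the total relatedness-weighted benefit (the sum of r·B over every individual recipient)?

r to a great-grandoffspring = 1/8 (three parent–offspring links: r = (1/2)^3 = 1/8).
r to an offspring = 0.5 (one parent–offspring link: r = (1/2)^1 = 1/2).
r to a half-niece or half-nephew = 1/8 (half-aunt/uncle↔niece/nephew: one path of length 3: r = (1/2)^3 = 1/8).
r to a half first cousin = 0.0625 (half first cousins share one grandparent — one path of length 4: r = (1/2)^4 = 1/16).
Summing one r·B term per recipient: 3·0.125·0.508 + 4·0.5·0.271 + 2·0.125·0.0207 + 1·0.0625·0.317 = 0.7574875.

0.7574875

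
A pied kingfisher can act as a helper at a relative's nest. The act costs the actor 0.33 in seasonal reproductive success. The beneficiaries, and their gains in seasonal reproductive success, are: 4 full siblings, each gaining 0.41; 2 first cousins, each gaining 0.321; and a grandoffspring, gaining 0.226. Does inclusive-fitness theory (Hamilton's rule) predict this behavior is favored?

Yes

Hamilton's rule: the trait is favored when the sum of r·B over every recipient exceeds the actor's cost C.
r to a full sibling = 1/2 (full sibs share both parents — two paths of length 2: r = 2·(1/2)^2 = 1/2).
r to a first cousin = 0.125 (first cousins share one grandparent pair — two paths of length 4: r = 2·(1/2)^4 = 1/8).
r to a grandoffspring = 1/4 (two parent–offspring links: r = (1/2)^2 = 1/4).
Summing one r·B term per recipient: 4·0.5·0.41 + 2·0.125·0.321 + 1·0.25·0.226 = 0.95675.
0.95675 > 0.33: the indirect benefit exceeds the cost.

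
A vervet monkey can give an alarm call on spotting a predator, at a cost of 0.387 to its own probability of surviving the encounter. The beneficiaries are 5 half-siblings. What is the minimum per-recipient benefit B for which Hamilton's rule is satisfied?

r to a half-sibling = 0.25 (half-sibs share one parent — one path of length 2: r = (1/2)^2 = 1/4).
Hamilton's rule with n recipients of equal r: n·r·B > C, so B > C/(n·r) = 0.387/(5·0.25) = 0.3096.

0.3096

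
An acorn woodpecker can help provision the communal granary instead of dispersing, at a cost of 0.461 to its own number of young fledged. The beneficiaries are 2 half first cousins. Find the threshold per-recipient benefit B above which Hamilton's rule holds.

r to a half first cousin = 0.0625 (half first cousins share one grandparent — one path of length 4: r = (1/2)^4 = 1/16).
Hamilton's rule with n recipients of equal r: n·r·B > C, so B > C/(n·r) = 0.461/(2·0.0625) = 3.688.

3.688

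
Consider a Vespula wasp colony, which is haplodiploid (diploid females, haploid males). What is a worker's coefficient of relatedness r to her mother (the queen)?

0.5

One meiotic link between diploid queen and diploid daughter: r = 1/2.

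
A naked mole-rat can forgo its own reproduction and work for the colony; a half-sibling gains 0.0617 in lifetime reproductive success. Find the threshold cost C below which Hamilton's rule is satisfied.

0.015425

r to a half-sibling = 0.25 (half-sibs share one parent — one path of length 2: r = (1/2)^2 = 1/4).
Hamilton's rule: n·r·B > C, so the trait is favored while C < n·r·B = 1·0.25·0.0617 = 0.015425.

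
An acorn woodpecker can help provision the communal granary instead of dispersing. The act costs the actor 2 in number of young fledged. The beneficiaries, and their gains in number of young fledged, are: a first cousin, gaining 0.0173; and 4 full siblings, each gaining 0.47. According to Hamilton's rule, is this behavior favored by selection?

Hamilton's rule: the trait is favored when the sum of r·B over every recipient exceeds the actor's cost C.
r to a first cousin = 1/8 (first cousins share one grandparent pair — two paths of length 4: r = 2·(1/2)^4 = 1/8).
r to a full sibling = 0.5 (full sibs share both parents — two paths of length 2: r = 2·(1/2)^2 = 1/2).
Summing one r·B term per recipient: 1·0.125·0.0173 + 4·0.5·0.47 = 0.9421625.
0.9421625 < 2: the indirect benefit is less than the cost.

No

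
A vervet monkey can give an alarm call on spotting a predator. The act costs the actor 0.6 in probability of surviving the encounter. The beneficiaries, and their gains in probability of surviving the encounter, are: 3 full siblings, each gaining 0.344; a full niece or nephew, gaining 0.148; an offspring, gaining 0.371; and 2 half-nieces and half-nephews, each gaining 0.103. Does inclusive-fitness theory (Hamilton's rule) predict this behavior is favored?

Yes

Hamilton's rule: the trait is favored when the sum of r·B over every recipient exceeds the actor's cost C.
r to a full sibling = 1/2 (full sibs share both parents — two paths of length 2: r = 2·(1/2)^2 = 1/2).
r to a full niece or nephew = 0.25 (full aunt/uncle↔niece/nephew: two paths of length 3 through the shared grandparent pair: r = 2·(1/2)^3 = 1/4).
r to an offspring = 0.5 (one parent–offspring link: r = (1/2)^1 = 1/2).
r to a half-niece or half-nephew = 0.125 (half-aunt/uncle↔niece/nephew: one path of length 3: r = (1/2)^3 = 1/8).
Summing one r·B term per recipient: 3·0.5·0.344 + 1·0.25·0.148 + 1·0.5·0.371 + 2·0.125·0.103 = 0.76425.
0.76425 > 0.6: the indirect benefit exceeds the cost.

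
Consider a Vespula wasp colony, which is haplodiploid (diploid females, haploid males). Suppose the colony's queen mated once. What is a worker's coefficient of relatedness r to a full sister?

Haplodiploid full sisters inherit their father's entire haploid genome identically (contributing 1/2) and on average half of their mother's contribution (1/2 · 1/2 = 1/4); r = 1/2 + 1/4 = 3/4.

0.75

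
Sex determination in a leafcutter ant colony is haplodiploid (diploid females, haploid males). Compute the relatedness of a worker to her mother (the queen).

One meiotic link between diploid queen and diploid daughter: r = 1/2.

0.5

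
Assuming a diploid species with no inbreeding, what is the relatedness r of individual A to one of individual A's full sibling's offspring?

Each parent–offspring link contributes a factor of 1/2, and independent paths through distinct common ancestors add.
Full aunt/uncle↔niece/nephew: two paths of length 3 through the shared grandparent pair: r = 2·(1/2)^3 = 1/4.

0.25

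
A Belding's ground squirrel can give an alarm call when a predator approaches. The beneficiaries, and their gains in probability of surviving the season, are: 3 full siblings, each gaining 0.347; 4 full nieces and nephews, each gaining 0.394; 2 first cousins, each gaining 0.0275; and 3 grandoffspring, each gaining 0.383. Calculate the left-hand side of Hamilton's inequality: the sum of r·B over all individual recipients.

r to a full sibling = 0.5 (full sibs share both parents — two paths of length 2: r = 2·(1/2)^2 = 1/2).
r to a full niece or nephew = 1/4 (full aunt/uncle↔niece/nephew: two paths of length 3 through the shared grandparent pair: r = 2·(1/2)^3 = 1/4).
r to a first cousin = 0.125 (first cousins share one grandparent pair — two paths of length 4: r = 2·(1/2)^4 = 1/8).
r to a grandoffspring = 1/4 (two parent–offspring links: r = (1/2)^2 = 1/4).
Summing one r·B term per recipient: 3·0.5·0.347 + 4·0.25·0.394 + 2·0.125·0.0275 + 3·0.25·0.383 = 1.208625.

1.208625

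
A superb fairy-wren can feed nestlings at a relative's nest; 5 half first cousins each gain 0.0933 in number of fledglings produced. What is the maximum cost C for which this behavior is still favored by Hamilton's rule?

r to a half first cousin = 1/16 (half first cousins share one grandparent — one path of length 4: r = (1/2)^4 = 1/16).
Hamilton's rule: n·r·B > C, so the trait is favored while C < n·r·B = 5·0.0625·0.0933 = 0.02915625.

0.02915625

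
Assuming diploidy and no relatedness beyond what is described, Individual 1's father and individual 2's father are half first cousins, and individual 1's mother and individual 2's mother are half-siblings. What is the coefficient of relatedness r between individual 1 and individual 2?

0.078125

Relatedness sums over independent paths through distinct common ancestors.
Individual 1 and individual 2 are related in two ways: half second cousins through their fathers (r = 1/64) and half first cousins through their mothers (r = 1/16).
r = 1/64 + 1/16 = 5/64 = 0.078125.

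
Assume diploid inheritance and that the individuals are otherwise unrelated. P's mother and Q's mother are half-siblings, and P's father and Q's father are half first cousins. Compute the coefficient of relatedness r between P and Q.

With two independent routes of shared ancestry, r is the sum of the two contributions.
P and Q are related in two ways: half first cousins through their mothers (r = 1/16) and half second cousins through their fathers (r = 1/64).
r = 1/16 + 1/64 = 0.078125.

0.078125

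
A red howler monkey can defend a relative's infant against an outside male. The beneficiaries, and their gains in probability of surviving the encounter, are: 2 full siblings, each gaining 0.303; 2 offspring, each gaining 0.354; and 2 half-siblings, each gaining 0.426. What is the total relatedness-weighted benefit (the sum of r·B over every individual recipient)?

0.87

r to a full sibling = 0.5 (full sibs share both parents — two paths of length 2: r = 2·(1/2)^2 = 1/2).
r to an offspring = 0.5 (one parent–offspring link: r = (1/2)^1 = 1/2).
r to a half-sibling = 0.25 (half-sibs share one parent — one path of length 2: r = (1/2)^2 = 1/4).
Summing one r·B term per recipient: 2·0.5·0.303 + 2·0.5·0.354 + 2·0.25·0.426 = 0.87.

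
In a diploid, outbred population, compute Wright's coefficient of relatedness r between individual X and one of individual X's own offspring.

Each parent–offspring link contributes a factor of 1/2, and independent paths through distinct common ancestors add.
One parent–offspring link: r = (1/2)^1 = 1/2.

0.5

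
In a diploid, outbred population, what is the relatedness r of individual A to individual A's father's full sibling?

0.25

Each parent–offspring link contributes a factor of 1/2, and independent paths through distinct common ancestors add.
Full aunt/uncle↔niece/nephew: two paths of length 3 through the shared grandparent pair: r = 2·(1/2)^3 = 1/4.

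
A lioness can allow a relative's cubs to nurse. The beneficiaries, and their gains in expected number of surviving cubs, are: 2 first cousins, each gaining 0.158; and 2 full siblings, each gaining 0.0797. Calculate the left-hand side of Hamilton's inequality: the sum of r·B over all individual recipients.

0.1192

r to a first cousin = 1/8 (first cousins share one grandparent pair — two paths of length 4: r = 2·(1/2)^4 = 1/8).
r to a full sibling = 0.5 (full sibs share both parents — two paths of length 2: r = 2·(1/2)^2 = 1/2).
Summing one r·B term per recipient: 2·0.125·0.158 + 2·0.5·0.0797 = 0.1192.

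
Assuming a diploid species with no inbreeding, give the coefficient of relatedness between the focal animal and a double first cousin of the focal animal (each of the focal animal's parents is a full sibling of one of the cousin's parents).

Each parent–offspring link contributes a factor of 1/2, and independent paths through distinct common ancestors add.
Double first cousins share both grandparent pairs — four paths of length 4: r = 4·(1/2)^4 = 1/4.

0.25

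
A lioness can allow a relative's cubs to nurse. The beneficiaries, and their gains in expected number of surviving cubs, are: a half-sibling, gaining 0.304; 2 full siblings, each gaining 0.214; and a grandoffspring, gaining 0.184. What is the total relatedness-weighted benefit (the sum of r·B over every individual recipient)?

0.336

r to a half-sibling = 1/4 (half-sibs share one parent — one path of length 2: r = (1/2)^2 = 1/4).
r to a full sibling = 0.5 (full sibs share both parents — two paths of length 2: r = 2·(1/2)^2 = 1/2).
r to a grandoffspring = 1/4 (two parent–offspring links: r = (1/2)^2 = 1/4).
Summing one r·B term per recipient: 1·0.25·0.304 + 2·0.5·0.214 + 1·0.25·0.184 = 0.336.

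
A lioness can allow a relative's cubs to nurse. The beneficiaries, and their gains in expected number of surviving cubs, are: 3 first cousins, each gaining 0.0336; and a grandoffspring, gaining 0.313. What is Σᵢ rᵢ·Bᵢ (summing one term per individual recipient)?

0.09085

r to a first cousin = 1/8 (first cousins share one grandparent pair — two paths of length 4: r = 2·(1/2)^4 = 1/8).
r to a grandoffspring = 0.25 (two parent–offspring links: r = (1/2)^2 = 1/4).
Summing one r·B term per recipient: 3·0.125·0.0336 + 1·0.25·0.313 = 0.09085.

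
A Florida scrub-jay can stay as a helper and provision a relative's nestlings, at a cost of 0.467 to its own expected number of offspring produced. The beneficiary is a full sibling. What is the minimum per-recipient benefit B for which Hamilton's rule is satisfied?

0.934

r to a full sibling = 1/2 (full sibs share both parents — two paths of length 2: r = 2·(1/2)^2 = 1/2).
Hamilton's rule with n recipients of equal r: n·r·B > C, so B > C/(n·r) = 0.467/(1·0.5) = 0.934.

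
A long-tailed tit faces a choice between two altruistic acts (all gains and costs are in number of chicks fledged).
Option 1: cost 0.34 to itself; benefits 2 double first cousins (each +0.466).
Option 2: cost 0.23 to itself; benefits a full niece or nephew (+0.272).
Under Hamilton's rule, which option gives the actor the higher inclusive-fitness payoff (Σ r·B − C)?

Option 1

Option 1: r to a double first cousin = 0.25.
Option 1: Σ r·B − C = (2·0.25·0.466) − 0.34 = -0.107.
Option 2: r to a full niece or nephew = 0.25.
Option 2: Σ r·B − C = (1·0.25·0.272) − 0.23 = -0.162.
Option 1 has the higher net inclusive-fitness payoff.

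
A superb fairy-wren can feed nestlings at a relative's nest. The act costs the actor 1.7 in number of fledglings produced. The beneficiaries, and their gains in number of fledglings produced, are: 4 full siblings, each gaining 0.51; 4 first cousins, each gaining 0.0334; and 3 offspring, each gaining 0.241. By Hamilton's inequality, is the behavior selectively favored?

Hamilton's rule: the trait is favored when the sum of r·B over every recipient exceeds the actor's cost C.
r to a full sibling = 1/2 (full sibs share both parents — two paths of length 2: r = 2·(1/2)^2 = 1/2).
r to a first cousin = 0.125 (first cousins share one grandparent pair — two paths of length 4: r = 2·(1/2)^4 = 1/8).
r to an offspring = 1/2 (one parent–offspring link: r = (1/2)^1 = 1/2).
Summing one r·B term per recipient: 4·0.5·0.51 + 4·0.125·0.0334 + 3·0.5·0.241 = 1.3982.
1.3982 < 1.7: the indirect benefit is less than the cost.

No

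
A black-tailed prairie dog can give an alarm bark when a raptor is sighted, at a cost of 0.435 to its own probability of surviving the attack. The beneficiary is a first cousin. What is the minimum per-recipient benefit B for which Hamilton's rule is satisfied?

3.48

r to a first cousin = 0.125 (first cousins share one grandparent pair — two paths of length 4: r = 2·(1/2)^4 = 1/8).
Hamilton's rule with n recipients of equal r: n·r·B > C, so B > C/(n·r) = 0.435/(1·0.125) = 3.48.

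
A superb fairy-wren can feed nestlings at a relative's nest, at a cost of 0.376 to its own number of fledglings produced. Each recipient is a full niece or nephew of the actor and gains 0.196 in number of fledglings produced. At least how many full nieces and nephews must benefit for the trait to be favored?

r to a full niece or nephew = 1/4 (full aunt/uncle↔niece/nephew: two paths of length 3 through the shared grandparent pair: r = 2·(1/2)^3 = 1/4).
Hamilton's rule: n·r·B > C  ⇒  n > C/(r·B) = 0.376/(0.25·0.196) = 7.673.
The smallest integer exceeding 7.673 is 8.

8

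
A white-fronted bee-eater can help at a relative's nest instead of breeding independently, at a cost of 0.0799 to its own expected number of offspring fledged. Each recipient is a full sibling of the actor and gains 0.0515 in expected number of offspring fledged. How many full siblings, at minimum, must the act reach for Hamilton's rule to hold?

r to a full sibling = 0.5 (full sibs share both parents — two paths of length 2: r = 2·(1/2)^2 = 1/2).
Hamilton's rule: n·r·B > C  ⇒  n > C/(r·B) = 0.0799/(0.5·0.0515) = 3.103.
The smallest integer exceeding 3.103 is 4.

4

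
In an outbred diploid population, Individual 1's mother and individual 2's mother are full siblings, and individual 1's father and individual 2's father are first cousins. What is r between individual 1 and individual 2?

Independent pedigree routes through distinct common ancestors add.
Individual 1 and individual 2 are related in two ways: first cousins through their mothers (r = 1/8) and second cousins through their fathers (r = 1/32).
r = 1/8 + 1/32 = 5/32 = 0.15625.

0.15625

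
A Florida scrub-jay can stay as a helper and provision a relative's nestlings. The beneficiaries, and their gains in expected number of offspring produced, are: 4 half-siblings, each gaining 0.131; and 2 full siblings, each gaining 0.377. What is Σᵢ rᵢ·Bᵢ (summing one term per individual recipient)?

r to a half-sibling = 1/4 (half-sibs share one parent — one path of length 2: r = (1/2)^2 = 1/4).
r to a full sibling = 1/2 (full sibs share both parents — two paths of length 2: r = 2·(1/2)^2 = 1/2).
Summing one r·B term per recipient: 4·0.25·0.131 + 2·0.5·0.377 = 0.508.

0.508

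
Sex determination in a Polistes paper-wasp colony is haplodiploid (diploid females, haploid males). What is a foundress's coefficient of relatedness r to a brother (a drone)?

0.25

Her haploid brother carries none of their father's genes and a random half of their mother's genome; that half matches the maternal half of her own genome with probability 1/2: r = 1/2 · 1/2 = 1/4.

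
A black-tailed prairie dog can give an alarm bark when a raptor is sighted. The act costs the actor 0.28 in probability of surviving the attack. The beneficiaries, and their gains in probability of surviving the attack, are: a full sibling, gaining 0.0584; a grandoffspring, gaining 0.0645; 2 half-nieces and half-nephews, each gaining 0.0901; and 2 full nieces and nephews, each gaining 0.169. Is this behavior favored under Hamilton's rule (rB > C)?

No

Hamilton's rule: the trait is favored when the sum of r·B over every recipient exceeds the actor's cost C.
r to a full sibling = 0.5 (full sibs share both parents — two paths of length 2: r = 2·(1/2)^2 = 1/2).
r to a grandoffspring = 0.25 (two parent–offspring links: r = (1/2)^2 = 1/4).
r to a half-niece or half-nephew = 1/8 (half-aunt/uncle↔niece/nephew: one path of length 3: r = (1/2)^3 = 1/8).
r to a full niece or nephew = 0.25 (full aunt/uncle↔niece/nephew: two paths of length 3 through the shared grandparent pair: r = 2·(1/2)^3 = 1/4).
Summing one r·B term per recipient: 1·0.5·0.0584 + 1·0.25·0.0645 + 2·0.125·0.0901 + 2·0.25·0.169 = 0.15235.
0.15235 < 0.28: the indirect benefit is less than the cost.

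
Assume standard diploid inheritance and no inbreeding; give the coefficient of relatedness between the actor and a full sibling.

0.5

Each parent–offspring link contributes a factor of 1/2, and independent paths through distinct common ancestors add.
Full sibs share both parents — two paths of length 2: r = 2·(1/2)^2 = 1/2.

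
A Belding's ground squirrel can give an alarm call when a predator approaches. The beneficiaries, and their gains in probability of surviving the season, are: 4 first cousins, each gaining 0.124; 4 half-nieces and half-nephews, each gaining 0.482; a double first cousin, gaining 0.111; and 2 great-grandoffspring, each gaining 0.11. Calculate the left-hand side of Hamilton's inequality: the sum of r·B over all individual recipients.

r to a first cousin = 1/8 (first cousins share one grandparent pair — two paths of length 4: r = 2·(1/2)^4 = 1/8).
r to a half-niece or half-nephew = 0.125 (half-aunt/uncle↔niece/nephew: one path of length 3: r = (1/2)^3 = 1/8).
r to a double first cousin = 1/4 (double first cousins share both grandparent pairs — four paths of length 4: r = 4·(1/2)^4 = 1/4).
r to a great-grandoffspring = 1/8 (three parent–offspring links: r = (1/2)^3 = 1/8).
Summing one r·B term per recipient: 4·0.125·0.124 + 4·0.125·0.482 + 1·0.25·0.111 + 2·0.125·0.11 = 0.35825.

0.35825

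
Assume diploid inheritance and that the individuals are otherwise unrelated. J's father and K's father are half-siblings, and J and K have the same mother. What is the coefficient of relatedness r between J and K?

Relatedness sums over independent paths through distinct common ancestors.
J and K are related in two ways: half first cousins through their fathers (r = 1/16) and half-sibs through their shared mother (r = 1/4).
r = 1/16 + 1/4 = 0.3125.

0.3125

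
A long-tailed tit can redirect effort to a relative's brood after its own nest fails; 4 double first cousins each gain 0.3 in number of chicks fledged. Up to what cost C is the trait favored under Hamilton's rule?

0.3

r to a double first cousin = 0.25 (double first cousins share both grandparent pairs — four paths of length 4: r = 4·(1/2)^4 = 1/4).
Hamilton's rule: n·r·B > C, so the trait is favored while C < n·r·B = 4·0.25·0.3 = 0.3.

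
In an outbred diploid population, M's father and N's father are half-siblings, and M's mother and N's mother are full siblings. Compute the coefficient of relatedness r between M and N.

0.1875

With two independent routes of shared ancestry, r is the sum of the two contributions.
M and N are related in two ways: half first cousins through their fathers (r = 1/16) and first cousins through their mothers (r = 1/8).
r = 1/16 + 1/8 = 0.1875.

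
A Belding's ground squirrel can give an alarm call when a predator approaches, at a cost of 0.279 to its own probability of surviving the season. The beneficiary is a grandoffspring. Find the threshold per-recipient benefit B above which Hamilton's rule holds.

1.116

r to a grandoffspring = 1/4 (two parent–offspring links: r = (1/2)^2 = 1/4).
Hamilton's rule with n recipients of equal r: n·r·B > C, so B > C/(n·r) = 0.279/(1·0.25) = 1.116.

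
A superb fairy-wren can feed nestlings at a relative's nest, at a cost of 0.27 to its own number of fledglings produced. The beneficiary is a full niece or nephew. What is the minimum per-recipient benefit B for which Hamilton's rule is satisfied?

1.08

r to a full niece or nephew = 0.25 (full aunt/uncle↔niece/nephew: two paths of length 3 through the shared grandparent pair: r = 2·(1/2)^3 = 1/4).
Hamilton's rule with n recipients of equal r: n·r·B > C, so B > C/(n·r) = 0.27/(1·0.25) = 1.08.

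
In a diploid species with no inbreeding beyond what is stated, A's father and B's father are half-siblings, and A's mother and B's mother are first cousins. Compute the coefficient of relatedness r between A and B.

0.09375

Wright's path rule: contributions from independent ancestry routes add.
A and B are related in two ways: half first cousins through their fathers (r = 1/16) and second cousins through their mothers (r = 1/32).
r = 1/16 + 1/32 = 0.09375.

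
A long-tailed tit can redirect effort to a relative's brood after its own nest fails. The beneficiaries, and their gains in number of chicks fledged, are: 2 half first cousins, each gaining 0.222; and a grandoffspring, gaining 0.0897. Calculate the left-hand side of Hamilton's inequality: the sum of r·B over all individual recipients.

r to a half first cousin = 1/16 (half first cousins share one grandparent — one path of length 4: r = (1/2)^4 = 1/16).
r to a grandoffspring = 0.25 (two parent–offspring links: r = (1/2)^2 = 1/4).
Summing one r·B term per recipient: 2·0.0625·0.222 + 1·0.25·0.0897 = 0.050175.

0.050175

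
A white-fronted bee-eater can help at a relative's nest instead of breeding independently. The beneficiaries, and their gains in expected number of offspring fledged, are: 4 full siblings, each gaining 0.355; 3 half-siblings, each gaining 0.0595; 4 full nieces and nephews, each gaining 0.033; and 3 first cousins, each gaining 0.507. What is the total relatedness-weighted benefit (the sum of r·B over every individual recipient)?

0.97775

r to a full sibling = 0.5 (full sibs share both parents — two paths of length 2: r = 2·(1/2)^2 = 1/2).
r to a half-sibling = 0.25 (half-sibs share one parent — one path of length 2: r = (1/2)^2 = 1/4).
r to a full niece or nephew = 0.25 (full aunt/uncle↔niece/nephew: two paths of length 3 through the shared grandparent pair: r = 2·(1/2)^3 = 1/4).
r to a first cousin = 0.125 (first cousins share one grandparent pair — two paths of length 4: r = 2·(1/2)^4 = 1/8).
Summing one r·B term per recipient: 4·0.5·0.355 + 3·0.25·0.0595 + 4·0.25·0.033 + 3·0.125·0.507 = 0.97775.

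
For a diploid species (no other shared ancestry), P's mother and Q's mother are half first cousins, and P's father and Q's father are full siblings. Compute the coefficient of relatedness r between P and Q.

0.140625

With two independent routes of shared ancestry, r is the sum of the two contributions.
P and Q are related in two ways: half second cousins through their mothers (r = 1/64) and first cousins through their fathers (r = 1/8).
r = 1/64 + 1/8 = 9/64 = 0.140625.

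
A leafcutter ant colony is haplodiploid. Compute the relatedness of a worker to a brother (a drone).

0.25

Her haploid brother carries none of their father's genes and a random half of their mother's genome; that half matches the maternal half of her own genome with probability 1/2: r = 1/2 · 1/2 = 1/4.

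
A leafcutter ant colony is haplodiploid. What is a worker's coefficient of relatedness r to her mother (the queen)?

One meiotic link between diploid queen and diploid daughter: r = 1/2.

0.5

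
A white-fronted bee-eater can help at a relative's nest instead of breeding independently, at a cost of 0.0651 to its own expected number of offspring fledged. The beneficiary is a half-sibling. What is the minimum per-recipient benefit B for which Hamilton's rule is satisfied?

r to a half-sibling = 0.25 (half-sibs share one parent — one path of length 2: r = (1/2)^2 = 1/4).
Hamilton's rule with n recipients of equal r: n·r·B > C, so B > C/(n·r) = 0.0651/(1·0.25) = 0.2604.

0.2604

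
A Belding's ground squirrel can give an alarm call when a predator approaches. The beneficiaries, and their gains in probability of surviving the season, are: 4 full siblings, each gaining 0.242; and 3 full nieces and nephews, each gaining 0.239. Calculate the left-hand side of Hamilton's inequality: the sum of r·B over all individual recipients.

r to a full sibling = 0.5 (full sibs share both parents — two paths of length 2: r = 2·(1/2)^2 = 1/2).
r to a full niece or nephew = 1/4 (full aunt/uncle↔niece/nephew: two paths of length 3 through the shared grandparent pair: r = 2·(1/2)^3 = 1/4).
Summing one r·B term per recipient: 4·0.5·0.242 + 3·0.25·0.239 = 0.66325.

0.66325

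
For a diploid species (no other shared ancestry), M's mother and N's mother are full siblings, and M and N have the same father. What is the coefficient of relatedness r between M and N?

0.375

Relatedness sums over independent paths through distinct common ancestors.
M and N are related in two ways: first cousins through their mothers (r = 1/8) and half-sibs through their shared father (r = 1/4).
r = 1/8 + 1/4 = 3/8 = 0.375.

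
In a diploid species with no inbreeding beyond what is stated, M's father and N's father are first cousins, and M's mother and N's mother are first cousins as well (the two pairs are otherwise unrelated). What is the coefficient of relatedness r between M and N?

With two independent routes of shared ancestry, r is the sum of the two contributions.
M and N are related in two ways: second cousins through their fathers (r = 1/32) and second cousins through their mothers (r = 1/32).
r = 1/32 + 1/32 = 0.0625.

0.0625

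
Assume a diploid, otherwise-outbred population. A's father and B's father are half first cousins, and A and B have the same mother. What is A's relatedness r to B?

Relatedness sums over independent paths through distinct common ancestors.
A and B are related in two ways: half second cousins through their fathers (r = 1/64) and half-sibs through their shared mother (r = 1/4).
r = 1/64 + 1/4 = 17/64 = 0.265625.

0.265625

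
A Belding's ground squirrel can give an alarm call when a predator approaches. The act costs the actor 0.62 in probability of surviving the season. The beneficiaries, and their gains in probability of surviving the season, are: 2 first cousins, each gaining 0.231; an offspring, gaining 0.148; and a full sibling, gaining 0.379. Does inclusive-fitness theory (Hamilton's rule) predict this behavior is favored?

Hamilton's rule: the trait is favored when the sum of r·B over every recipient exceeds the actor's cost C.
r to a first cousin = 1/8 (first cousins share one grandparent pair — two paths of length 4: r = 2·(1/2)^4 = 1/8).
r to an offspring = 1/2 (one parent–offspring link: r = (1/2)^1 = 1/2).
r to a full sibling = 1/2 (full sibs share both parents — two paths of length 2: r = 2·(1/2)^2 = 1/2).
Summing one r·B term per recipient: 2·0.125·0.231 + 1·0.5·0.148 + 1·0.5·0.379 = 0.32125.
0.32125 < 0.62: the indirect benefit is less than the cost.

No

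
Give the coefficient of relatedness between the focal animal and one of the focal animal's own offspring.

0.5

Each parent–offspring link contributes a factor of 1/2, and independent paths through distinct common ancestors add.
One parent–offspring link: r = (1/2)^1 = 1/2.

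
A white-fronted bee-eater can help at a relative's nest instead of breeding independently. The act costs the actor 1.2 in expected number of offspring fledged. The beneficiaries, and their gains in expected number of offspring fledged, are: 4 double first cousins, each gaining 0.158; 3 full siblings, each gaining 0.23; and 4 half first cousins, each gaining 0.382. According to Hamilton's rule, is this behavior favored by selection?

No

Hamilton's rule: the trait is favored when the sum of r·B over every recipient exceeds the actor's cost C.
r to a double first cousin = 0.25 (double first cousins share both grandparent pairs — four paths of length 4: r = 4·(1/2)^4 = 1/4).
r to a full sibling = 0.5 (full sibs share both parents — two paths of length 2: r = 2·(1/2)^2 = 1/2).
r to a half first cousin = 0.0625 (half first cousins share one grandparent — one path of length 4: r = (1/2)^4 = 1/16).
Summing one r·B term per recipient: 4·0.25·0.158 + 3·0.5·0.23 + 4·0.0625·0.382 = 0.5985.
0.5985 < 1.2: the indirect benefit is less than the cost.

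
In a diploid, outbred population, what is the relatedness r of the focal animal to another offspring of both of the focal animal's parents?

0.5

Each parent–offspring link contributes a factor of 1/2, and independent paths through distinct common ancestors add.
Full sibs share both parents — two paths of length 2: r = 2·(1/2)^2 = 1/2.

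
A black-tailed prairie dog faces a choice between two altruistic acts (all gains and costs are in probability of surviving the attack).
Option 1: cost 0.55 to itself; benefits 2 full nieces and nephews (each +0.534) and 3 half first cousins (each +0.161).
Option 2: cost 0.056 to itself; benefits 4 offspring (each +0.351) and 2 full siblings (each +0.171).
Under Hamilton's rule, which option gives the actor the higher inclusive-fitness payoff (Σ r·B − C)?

Option 2

Option 1: r to a full niece or nephew = 0.25.
Option 1: r to a half first cousin = 0.0625.
Option 1: Σ r·B − C = (2·0.25·0.534 + 3·0.0625·0.161) − 0.55 = -0.2528125.
Option 2: r to an offspring = 0.5.
Option 2: r to a full sibling = 0.5.
Option 2: Σ r·B − C = (4·0.5·0.351 + 2·0.5·0.171) − 0.056 = 0.817.
Option 2 has the higher net inclusive-fitness payoff.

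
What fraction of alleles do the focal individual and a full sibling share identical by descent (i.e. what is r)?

0.5

Full sibs share both parents — two paths of length 2: r = 2·(1/2)^2 = 1/2.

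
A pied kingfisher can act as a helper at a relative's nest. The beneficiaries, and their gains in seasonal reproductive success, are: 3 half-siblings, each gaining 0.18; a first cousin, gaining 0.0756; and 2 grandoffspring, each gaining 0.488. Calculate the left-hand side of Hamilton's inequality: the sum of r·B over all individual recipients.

r to a half-sibling = 0.25 (half-sibs share one parent — one path of length 2: r = (1/2)^2 = 1/4).
r to a first cousin = 0.125 (first cousins share one grandparent pair — two paths of length 4: r = 2·(1/2)^4 = 1/8).
r to a grandoffspring = 0.25 (two parent–offspring links: r = (1/2)^2 = 1/4).
Summing one r·B term per recipient: 3·0.25·0.18 + 1·0.125·0.0756 + 2·0.25·0.488 = 0.38845.

0.38845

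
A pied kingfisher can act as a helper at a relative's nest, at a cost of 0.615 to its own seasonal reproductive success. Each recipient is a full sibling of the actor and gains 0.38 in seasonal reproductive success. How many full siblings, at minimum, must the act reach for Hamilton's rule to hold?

4

r to a full sibling = 0.5 (full sibs share both parents — two paths of length 2: r = 2·(1/2)^2 = 1/2).
Hamilton's rule: n·r·B > C  ⇒  n > C/(r·B) = 0.615/(0.5·0.38) = 3.237.
The smallest integer exceeding 3.237 is 4.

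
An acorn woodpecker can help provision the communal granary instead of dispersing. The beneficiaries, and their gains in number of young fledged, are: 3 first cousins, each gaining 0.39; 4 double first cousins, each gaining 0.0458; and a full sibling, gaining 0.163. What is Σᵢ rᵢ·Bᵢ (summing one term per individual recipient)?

0.27355

r to a first cousin = 1/8 (first cousins share one grandparent pair — two paths of length 4: r = 2·(1/2)^4 = 1/8).
r to a double first cousin = 0.25 (double first cousins share both grandparent pairs — four paths of length 4: r = 4·(1/2)^4 = 1/4).
r to a full sibling = 1/2 (full sibs share both parents — two paths of length 2: r = 2·(1/2)^2 = 1/2).
Summing one r·B term per recipient: 3·0.125·0.39 + 4·0.25·0.0458 + 1·0.5·0.163 = 0.27355.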